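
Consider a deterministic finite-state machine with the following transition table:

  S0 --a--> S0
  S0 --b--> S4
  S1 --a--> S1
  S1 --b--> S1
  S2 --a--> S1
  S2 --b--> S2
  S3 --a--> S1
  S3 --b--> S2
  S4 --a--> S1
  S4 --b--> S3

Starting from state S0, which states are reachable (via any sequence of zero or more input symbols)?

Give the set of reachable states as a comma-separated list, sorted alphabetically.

Answer: S0, S1, S2, S3, S4

Derivation:
BFS from S0:
  visit S0: S0--a-->S0 (seen), S0--b-->S4 (new)
  visit S4: S4--a-->S1 (new), S4--b-->S3 (new)
  visit S1: S1--a-->S1 (seen), S1--b-->S1 (seen)
  visit S3: S3--a-->S1 (seen), S3--b-->S2 (new)
  visit S2: S2--a-->S1 (seen), S2--b-->S2 (seen)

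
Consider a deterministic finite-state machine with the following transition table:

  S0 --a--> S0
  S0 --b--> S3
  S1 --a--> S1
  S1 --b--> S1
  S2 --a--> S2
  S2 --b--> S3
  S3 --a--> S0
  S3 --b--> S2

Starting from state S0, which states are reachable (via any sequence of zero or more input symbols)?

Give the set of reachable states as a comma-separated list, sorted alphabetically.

BFS from S0:
  visit S0: S0--a-->S0 (seen), S0--b-->S3 (new)
  visit S3: S3--a-->S0 (seen), S3--b-->S2 (new)
  visit S2: S2--a-->S2 (seen), S2--b-->S3 (seen)

Answer: S0, S2, S3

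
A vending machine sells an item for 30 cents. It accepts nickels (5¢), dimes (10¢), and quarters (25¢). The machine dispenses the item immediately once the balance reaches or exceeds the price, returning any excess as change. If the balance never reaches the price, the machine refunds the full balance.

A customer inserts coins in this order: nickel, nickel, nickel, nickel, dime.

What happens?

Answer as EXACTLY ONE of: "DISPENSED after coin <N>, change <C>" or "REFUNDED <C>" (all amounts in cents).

Price: 30¢
Coin 1 (nickel, 5¢): balance = 5¢
Coin 2 (nickel, 5¢): balance = 10¢
Coin 3 (nickel, 5¢): balance = 15¢
Coin 4 (nickel, 5¢): balance = 20¢
Coin 5 (dime, 10¢): balance = 30¢
  → balance >= price → DISPENSE, change = 30 - 30 = 0¢

Answer: DISPENSED after coin 5, change 0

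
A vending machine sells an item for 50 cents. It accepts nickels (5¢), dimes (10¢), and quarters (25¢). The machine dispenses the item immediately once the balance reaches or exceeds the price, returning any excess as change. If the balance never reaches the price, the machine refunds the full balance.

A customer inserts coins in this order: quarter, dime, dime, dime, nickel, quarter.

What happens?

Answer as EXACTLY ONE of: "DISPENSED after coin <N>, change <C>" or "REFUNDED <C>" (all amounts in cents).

Price: 50¢
Coin 1 (quarter, 25¢): balance = 25¢
Coin 2 (dime, 10¢): balance = 35¢
Coin 3 (dime, 10¢): balance = 45¢
Coin 4 (dime, 10¢): balance = 55¢
  → balance >= price → DISPENSE, change = 55 - 50 = 5¢

Answer: DISPENSED after coin 4, change 5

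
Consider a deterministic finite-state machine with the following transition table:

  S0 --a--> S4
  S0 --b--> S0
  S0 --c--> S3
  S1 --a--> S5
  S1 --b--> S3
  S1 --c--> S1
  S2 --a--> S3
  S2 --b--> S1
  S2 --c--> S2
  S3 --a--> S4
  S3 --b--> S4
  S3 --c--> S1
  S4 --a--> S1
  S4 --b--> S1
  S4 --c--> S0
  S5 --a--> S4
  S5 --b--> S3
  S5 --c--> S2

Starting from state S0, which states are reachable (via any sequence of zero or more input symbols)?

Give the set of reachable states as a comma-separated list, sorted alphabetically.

BFS from S0:
  visit S0: S0--a-->S4 (new), S0--b-->S0 (seen), S0--c-->S3 (new)
  visit S4: S4--a-->S1 (new), S4--b-->S1 (seen), S4--c-->S0 (seen)
  visit S3: S3--a-->S4 (seen), S3--b-->S4 (seen), S3--c-->S1 (seen)
  visit S1: S1--a-->S5 (new), S1--b-->S3 (seen), S1--c-->S1 (seen)
  visit S5: S5--a-->S4 (seen), S5--b-->S3 (seen), S5--c-->S2 (new)
  visit S2: S2--a-->S3 (seen), S2--b-->S1 (seen), S2--c-->S2 (seen)

Answer: S0, S1, S2, S3, S4, S5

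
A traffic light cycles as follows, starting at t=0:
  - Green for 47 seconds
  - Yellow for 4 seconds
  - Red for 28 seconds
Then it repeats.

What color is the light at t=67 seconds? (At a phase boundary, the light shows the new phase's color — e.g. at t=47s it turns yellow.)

Answer: red

Derivation:
Cycle length = 47 + 4 + 28 = 79s
t = 67, phase_t = 67 mod 79 = 67
67 >= 51 → RED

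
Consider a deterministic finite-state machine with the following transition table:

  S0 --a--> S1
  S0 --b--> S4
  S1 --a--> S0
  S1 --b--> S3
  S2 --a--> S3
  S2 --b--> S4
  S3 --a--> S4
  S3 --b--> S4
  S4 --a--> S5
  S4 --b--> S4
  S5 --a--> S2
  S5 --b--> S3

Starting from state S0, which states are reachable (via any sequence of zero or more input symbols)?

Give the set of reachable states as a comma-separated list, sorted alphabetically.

BFS from S0:
  visit S0: S0--a-->S1 (new), S0--b-->S4 (new)
  visit S1: S1--a-->S0 (seen), S1--b-->S3 (new)
  visit S4: S4--a-->S5 (new), S4--b-->S4 (seen)
  visit S3: S3--a-->S4 (seen), S3--b-->S4 (seen)
  visit S5: S5--a-->S2 (new), S5--b-->S3 (seen)
  visit S2: S2--a-->S3 (seen), S2--b-->S4 (seen)

Answer: S0, S1, S2, S3, S4, S5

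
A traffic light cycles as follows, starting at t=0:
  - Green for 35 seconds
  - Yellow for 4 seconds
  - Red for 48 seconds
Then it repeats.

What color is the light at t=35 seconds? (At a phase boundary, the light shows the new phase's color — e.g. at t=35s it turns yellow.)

Answer: yellow

Derivation:
Cycle length = 35 + 4 + 48 = 87s
t = 35, phase_t = 35 mod 87 = 35
35 <= 35 < 39 (yellow end) → YELLOW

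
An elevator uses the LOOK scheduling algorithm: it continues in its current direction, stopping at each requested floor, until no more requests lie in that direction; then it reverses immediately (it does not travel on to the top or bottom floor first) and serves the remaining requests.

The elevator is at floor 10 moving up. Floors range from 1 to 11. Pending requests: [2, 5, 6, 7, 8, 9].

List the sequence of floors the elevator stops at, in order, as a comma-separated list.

Current: 10, moving UP
Serve above first (ascending): []
Then reverse, serve below (descending): [9, 8, 7, 6, 5, 2]

Answer: 9, 8, 7, 6, 5, 2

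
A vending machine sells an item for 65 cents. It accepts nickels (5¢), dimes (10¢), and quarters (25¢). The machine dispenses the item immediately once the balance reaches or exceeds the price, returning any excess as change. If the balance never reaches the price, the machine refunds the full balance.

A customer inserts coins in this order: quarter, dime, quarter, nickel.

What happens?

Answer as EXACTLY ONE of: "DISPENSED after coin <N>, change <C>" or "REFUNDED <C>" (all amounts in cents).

Answer: DISPENSED after coin 4, change 0

Derivation:
Price: 65¢
Coin 1 (quarter, 25¢): balance = 25¢
Coin 2 (dime, 10¢): balance = 35¢
Coin 3 (quarter, 25¢): balance = 60¢
Coin 4 (nickel, 5¢): balance = 65¢
  → balance >= price → DISPENSE, change = 65 - 65 = 0¢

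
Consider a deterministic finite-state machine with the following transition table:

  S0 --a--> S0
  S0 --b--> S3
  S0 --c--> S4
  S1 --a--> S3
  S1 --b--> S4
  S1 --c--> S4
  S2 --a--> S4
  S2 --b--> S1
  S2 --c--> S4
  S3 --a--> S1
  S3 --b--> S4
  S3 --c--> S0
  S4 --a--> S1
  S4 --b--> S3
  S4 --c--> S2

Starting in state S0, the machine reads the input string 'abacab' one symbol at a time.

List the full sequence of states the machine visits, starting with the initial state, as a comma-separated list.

Answer: S0, S0, S3, S1, S4, S1, S4

Derivation:
Start: S0
  read 'a': S0 --a--> S0
  read 'b': S0 --b--> S3
  read 'a': S3 --a--> S1
  read 'c': S1 --c--> S4
  read 'a': S4 --a--> S1
  read 'b': S1 --b--> S4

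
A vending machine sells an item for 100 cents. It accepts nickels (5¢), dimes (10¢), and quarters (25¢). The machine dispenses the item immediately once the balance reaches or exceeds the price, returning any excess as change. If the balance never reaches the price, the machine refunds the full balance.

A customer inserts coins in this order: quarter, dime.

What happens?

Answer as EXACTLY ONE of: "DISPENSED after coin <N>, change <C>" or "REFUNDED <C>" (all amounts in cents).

Answer: REFUNDED 35

Derivation:
Price: 100¢
Coin 1 (quarter, 25¢): balance = 25¢
Coin 2 (dime, 10¢): balance = 35¢
All coins inserted, balance 35¢ < price 100¢ → REFUND 35¢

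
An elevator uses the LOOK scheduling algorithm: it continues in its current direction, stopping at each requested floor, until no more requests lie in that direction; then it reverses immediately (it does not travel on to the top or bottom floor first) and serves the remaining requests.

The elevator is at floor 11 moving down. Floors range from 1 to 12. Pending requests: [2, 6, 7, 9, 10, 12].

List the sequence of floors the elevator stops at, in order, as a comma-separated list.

Current: 11, moving DOWN
Serve below first (descending): [10, 9, 7, 6, 2]
Then reverse, serve above (ascending): [12]

Answer: 10, 9, 7, 6, 2, 12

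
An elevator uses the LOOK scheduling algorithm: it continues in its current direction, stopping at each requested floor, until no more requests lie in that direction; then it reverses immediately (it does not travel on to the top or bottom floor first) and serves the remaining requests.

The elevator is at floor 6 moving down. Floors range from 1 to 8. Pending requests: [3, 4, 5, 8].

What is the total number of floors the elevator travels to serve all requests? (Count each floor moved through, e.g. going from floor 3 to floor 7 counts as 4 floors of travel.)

Start at floor 6 moving down, LOOK stop order: [5, 4, 3, 8]
  6 → 5: |5-6| = 1, total = 1
  5 → 4: |4-5| = 1, total = 2
  4 → 3: |3-4| = 1, total = 3
  3 → 8: |8-3| = 5, total = 8

Answer: 8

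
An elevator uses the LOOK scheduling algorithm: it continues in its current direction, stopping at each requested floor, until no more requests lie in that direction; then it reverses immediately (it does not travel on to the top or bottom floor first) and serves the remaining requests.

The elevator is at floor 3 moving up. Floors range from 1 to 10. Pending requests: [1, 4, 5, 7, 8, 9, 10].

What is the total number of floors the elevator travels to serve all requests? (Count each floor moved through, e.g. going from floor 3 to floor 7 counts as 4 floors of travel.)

Answer: 16

Derivation:
Start at floor 3 moving up, LOOK stop order: [4, 5, 7, 8, 9, 10, 1]
  3 → 4: |4-3| = 1, total = 1
  4 → 5: |5-4| = 1, total = 2
  5 → 7: |7-5| = 2, total = 4
  7 → 8: |8-7| = 1, total = 5
  8 → 9: |9-8| = 1, total = 6
  9 → 10: |10-9| = 1, total = 7
  10 → 1: |1-10| = 9, total = 16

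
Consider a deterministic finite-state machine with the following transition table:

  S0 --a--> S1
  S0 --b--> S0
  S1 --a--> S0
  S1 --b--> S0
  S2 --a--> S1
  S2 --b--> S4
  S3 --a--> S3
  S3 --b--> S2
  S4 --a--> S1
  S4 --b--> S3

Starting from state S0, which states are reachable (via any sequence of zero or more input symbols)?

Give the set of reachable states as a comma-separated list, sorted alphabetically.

BFS from S0:
  visit S0: S0--a-->S1 (new), S0--b-->S0 (seen)
  visit S1: S1--a-->S0 (seen), S1--b-->S0 (seen)

Answer: S0, S1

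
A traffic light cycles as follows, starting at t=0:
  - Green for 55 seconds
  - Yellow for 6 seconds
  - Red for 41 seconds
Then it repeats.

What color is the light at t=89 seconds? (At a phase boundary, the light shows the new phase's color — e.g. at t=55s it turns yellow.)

Answer: red

Derivation:
Cycle length = 55 + 6 + 41 = 102s
t = 89, phase_t = 89 mod 102 = 89
89 >= 61 → RED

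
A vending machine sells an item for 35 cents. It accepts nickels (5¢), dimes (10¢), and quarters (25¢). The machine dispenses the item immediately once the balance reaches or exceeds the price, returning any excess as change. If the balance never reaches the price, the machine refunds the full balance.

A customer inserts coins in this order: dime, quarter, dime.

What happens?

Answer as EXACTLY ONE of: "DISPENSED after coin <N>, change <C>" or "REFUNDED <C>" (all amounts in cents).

Answer: DISPENSED after coin 2, change 0

Derivation:
Price: 35¢
Coin 1 (dime, 10¢): balance = 10¢
Coin 2 (quarter, 25¢): balance = 35¢
  → balance >= price → DISPENSE, change = 35 - 35 = 0¢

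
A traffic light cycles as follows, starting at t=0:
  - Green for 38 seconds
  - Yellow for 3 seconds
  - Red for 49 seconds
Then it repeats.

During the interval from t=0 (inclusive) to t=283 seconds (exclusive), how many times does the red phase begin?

Cycle = 38+3+49 = 90s
red phase starts at t = k*90 + 41 for k=0,1,2,...
Need k*90+41 < 283 → k < 2.689
k ∈ {0, ..., 2} → 3 starts

Answer: 3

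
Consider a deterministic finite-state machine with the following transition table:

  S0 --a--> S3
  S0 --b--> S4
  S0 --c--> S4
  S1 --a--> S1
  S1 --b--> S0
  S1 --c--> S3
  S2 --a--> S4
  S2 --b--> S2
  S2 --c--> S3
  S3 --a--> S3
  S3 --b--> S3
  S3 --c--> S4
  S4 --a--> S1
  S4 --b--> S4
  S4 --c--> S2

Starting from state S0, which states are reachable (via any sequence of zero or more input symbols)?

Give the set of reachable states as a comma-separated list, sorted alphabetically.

Answer: S0, S1, S2, S3, S4

Derivation:
BFS from S0:
  visit S0: S0--a-->S3 (new), S0--b-->S4 (new), S0--c-->S4 (seen)
  visit S3: S3--a-->S3 (seen), S3--b-->S3 (seen), S3--c-->S4 (seen)
  visit S4: S4--a-->S1 (new), S4--b-->S4 (seen), S4--c-->S2 (new)
  visit S1: S1--a-->S1 (seen), S1--b-->S0 (seen), S1--c-->S3 (seen)
  visit S2: S2--a-->S4 (seen), S2--b-->S2 (seen), S2--c-->S3 (seen)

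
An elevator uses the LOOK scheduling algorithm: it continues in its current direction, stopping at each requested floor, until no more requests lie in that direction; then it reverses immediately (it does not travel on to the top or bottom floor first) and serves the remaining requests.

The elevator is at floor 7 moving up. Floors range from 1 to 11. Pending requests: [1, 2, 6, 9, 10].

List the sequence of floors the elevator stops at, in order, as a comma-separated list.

Answer: 9, 10, 6, 2, 1

Derivation:
Current: 7, moving UP
Serve above first (ascending): [9, 10]
Then reverse, serve below (descending): [6, 2, 1]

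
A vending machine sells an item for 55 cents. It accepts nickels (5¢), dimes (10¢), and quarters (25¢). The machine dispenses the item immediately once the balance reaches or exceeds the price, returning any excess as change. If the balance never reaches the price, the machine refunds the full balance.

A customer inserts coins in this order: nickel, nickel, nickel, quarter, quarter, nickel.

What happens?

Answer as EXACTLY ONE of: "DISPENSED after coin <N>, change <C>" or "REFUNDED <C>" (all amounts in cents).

Price: 55¢
Coin 1 (nickel, 5¢): balance = 5¢
Coin 2 (nickel, 5¢): balance = 10¢
Coin 3 (nickel, 5¢): balance = 15¢
Coin 4 (quarter, 25¢): balance = 40¢
Coin 5 (quarter, 25¢): balance = 65¢
  → balance >= price → DISPENSE, change = 65 - 55 = 10¢

Answer: DISPENSED after coin 5, change 10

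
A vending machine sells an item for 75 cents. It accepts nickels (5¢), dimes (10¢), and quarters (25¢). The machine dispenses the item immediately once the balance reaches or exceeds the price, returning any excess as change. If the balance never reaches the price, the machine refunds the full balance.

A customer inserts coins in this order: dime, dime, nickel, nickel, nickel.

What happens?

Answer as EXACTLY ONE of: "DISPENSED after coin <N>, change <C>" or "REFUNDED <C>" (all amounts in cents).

Price: 75¢
Coin 1 (dime, 10¢): balance = 10¢
Coin 2 (dime, 10¢): balance = 20¢
Coin 3 (nickel, 5¢): balance = 25¢
Coin 4 (nickel, 5¢): balance = 30¢
Coin 5 (nickel, 5¢): balance = 35¢
All coins inserted, balance 35¢ < price 75¢ → REFUND 35¢

Answer: REFUNDED 35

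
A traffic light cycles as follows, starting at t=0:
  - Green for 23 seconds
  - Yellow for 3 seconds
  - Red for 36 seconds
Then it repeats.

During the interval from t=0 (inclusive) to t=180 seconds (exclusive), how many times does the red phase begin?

Cycle = 23+3+36 = 62s
red phase starts at t = k*62 + 26 for k=0,1,2,...
Need k*62+26 < 180 → k < 2.484
k ∈ {0, ..., 2} → 3 starts

Answer: 3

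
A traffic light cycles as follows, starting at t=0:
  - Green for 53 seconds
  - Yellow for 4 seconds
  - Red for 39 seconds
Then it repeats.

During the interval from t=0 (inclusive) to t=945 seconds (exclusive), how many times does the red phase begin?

Answer: 10

Derivation:
Cycle = 53+4+39 = 96s
red phase starts at t = k*96 + 57 for k=0,1,2,...
Need k*96+57 < 945 → k < 9.250
k ∈ {0, ..., 9} → 10 starts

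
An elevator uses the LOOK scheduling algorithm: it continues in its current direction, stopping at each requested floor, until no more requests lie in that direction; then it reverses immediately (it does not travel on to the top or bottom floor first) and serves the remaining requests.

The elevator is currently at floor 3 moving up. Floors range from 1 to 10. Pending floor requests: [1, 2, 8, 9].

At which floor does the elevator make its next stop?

Answer: 8

Derivation:
Current floor: 3, direction: up
Requests above: [8, 9]
Requests below: [1, 2]
Moving up and requests lie above → nearest above is min([8, 9]) = 8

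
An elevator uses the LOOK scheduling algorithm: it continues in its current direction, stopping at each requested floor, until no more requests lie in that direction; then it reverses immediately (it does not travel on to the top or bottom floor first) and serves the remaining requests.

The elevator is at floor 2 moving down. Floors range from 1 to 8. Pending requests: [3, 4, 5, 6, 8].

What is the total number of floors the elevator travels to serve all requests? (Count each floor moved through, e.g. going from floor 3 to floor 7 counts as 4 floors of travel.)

Answer: 6

Derivation:
Start at floor 2 moving down, LOOK stop order: [3, 4, 5, 6, 8]
  2 → 3: |3-2| = 1, total = 1
  3 → 4: |4-3| = 1, total = 2
  4 → 5: |5-4| = 1, total = 3
  5 → 6: |6-5| = 1, total = 4
  6 → 8: |8-6| = 2, total = 6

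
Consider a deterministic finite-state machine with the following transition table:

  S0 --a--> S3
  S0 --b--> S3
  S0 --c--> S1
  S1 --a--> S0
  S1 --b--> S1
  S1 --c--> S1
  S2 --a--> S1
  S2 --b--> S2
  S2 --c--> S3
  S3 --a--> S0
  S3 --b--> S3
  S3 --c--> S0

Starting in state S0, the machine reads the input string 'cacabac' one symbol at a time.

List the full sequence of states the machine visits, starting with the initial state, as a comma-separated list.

Start: S0
  read 'c': S0 --c--> S1
  read 'a': S1 --a--> S0
  read 'c': S0 --c--> S1
  read 'a': S1 --a--> S0
  read 'b': S0 --b--> S3
  read 'a': S3 --a--> S0
  read 'c': S0 --c--> S1

Answer: S0, S1, S0, S1, S0, S3, S0, S1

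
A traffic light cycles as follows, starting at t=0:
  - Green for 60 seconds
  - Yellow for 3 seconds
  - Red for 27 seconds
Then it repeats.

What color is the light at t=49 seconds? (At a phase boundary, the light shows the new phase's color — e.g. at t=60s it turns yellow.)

Cycle length = 60 + 3 + 27 = 90s
t = 49, phase_t = 49 mod 90 = 49
49 < 60 (green end) → GREEN

Answer: green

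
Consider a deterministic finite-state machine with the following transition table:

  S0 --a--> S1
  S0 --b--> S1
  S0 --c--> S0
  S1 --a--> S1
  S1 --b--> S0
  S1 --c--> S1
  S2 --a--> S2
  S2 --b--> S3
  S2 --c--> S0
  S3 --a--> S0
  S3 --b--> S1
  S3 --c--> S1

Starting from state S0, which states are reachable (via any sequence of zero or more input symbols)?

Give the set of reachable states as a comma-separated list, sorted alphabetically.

BFS from S0:
  visit S0: S0--a-->S1 (new), S0--b-->S1 (seen), S0--c-->S0 (seen)
  visit S1: S1--a-->S1 (seen), S1--b-->S0 (seen), S1--c-->S1 (seen)

Answer: S0, S1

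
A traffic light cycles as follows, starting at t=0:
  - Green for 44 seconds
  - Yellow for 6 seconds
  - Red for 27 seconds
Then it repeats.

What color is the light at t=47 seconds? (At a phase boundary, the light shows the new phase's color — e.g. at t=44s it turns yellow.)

Cycle length = 44 + 6 + 27 = 77s
t = 47, phase_t = 47 mod 77 = 47
44 <= 47 < 50 (yellow end) → YELLOW

Answer: yellow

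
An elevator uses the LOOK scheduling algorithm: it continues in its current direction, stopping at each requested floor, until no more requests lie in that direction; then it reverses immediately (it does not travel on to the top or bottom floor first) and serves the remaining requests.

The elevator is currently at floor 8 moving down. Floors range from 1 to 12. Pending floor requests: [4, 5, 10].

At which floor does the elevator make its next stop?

Current floor: 8, direction: down
Requests above: [10]
Requests below: [4, 5]
Moving down and requests lie below → nearest below is max([4, 5]) = 5

Answer: 5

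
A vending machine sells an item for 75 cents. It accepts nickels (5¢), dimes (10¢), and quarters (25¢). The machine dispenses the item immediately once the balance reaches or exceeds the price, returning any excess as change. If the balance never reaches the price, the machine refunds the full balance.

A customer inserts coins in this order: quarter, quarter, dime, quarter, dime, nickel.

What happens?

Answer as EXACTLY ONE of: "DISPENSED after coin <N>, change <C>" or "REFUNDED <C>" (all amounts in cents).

Answer: DISPENSED after coin 4, change 10

Derivation:
Price: 75¢
Coin 1 (quarter, 25¢): balance = 25¢
Coin 2 (quarter, 25¢): balance = 50¢
Coin 3 (dime, 10¢): balance = 60¢
Coin 4 (quarter, 25¢): balance = 85¢
  → balance >= price → DISPENSE, change = 85 - 75 = 10¢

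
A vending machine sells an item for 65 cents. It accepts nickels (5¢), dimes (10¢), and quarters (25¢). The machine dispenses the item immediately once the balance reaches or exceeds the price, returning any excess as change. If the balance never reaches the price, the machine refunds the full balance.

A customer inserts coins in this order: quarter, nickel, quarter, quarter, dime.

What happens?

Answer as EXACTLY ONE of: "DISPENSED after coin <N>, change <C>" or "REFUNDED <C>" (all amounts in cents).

Answer: DISPENSED after coin 4, change 15

Derivation:
Price: 65¢
Coin 1 (quarter, 25¢): balance = 25¢
Coin 2 (nickel, 5¢): balance = 30¢
Coin 3 (quarter, 25¢): balance = 55¢
Coin 4 (quarter, 25¢): balance = 80¢
  → balance >= price → DISPENSE, change = 80 - 65 = 15¢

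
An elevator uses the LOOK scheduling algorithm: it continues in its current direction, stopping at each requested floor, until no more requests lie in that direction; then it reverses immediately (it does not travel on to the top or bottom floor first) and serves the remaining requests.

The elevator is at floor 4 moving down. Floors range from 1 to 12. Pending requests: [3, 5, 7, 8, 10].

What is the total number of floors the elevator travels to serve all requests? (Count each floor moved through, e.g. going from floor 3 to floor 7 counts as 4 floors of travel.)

Start at floor 4 moving down, LOOK stop order: [3, 5, 7, 8, 10]
  4 → 3: |3-4| = 1, total = 1
  3 → 5: |5-3| = 2, total = 3
  5 → 7: |7-5| = 2, total = 5
  7 → 8: |8-7| = 1, total = 6
  8 → 10: |10-8| = 2, total = 8

Answer: 8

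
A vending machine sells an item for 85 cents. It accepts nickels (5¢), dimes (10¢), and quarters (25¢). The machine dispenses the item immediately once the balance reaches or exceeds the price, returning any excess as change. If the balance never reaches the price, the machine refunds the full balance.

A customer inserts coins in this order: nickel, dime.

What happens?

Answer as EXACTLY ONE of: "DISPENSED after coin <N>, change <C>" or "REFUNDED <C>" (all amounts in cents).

Answer: REFUNDED 15

Derivation:
Price: 85¢
Coin 1 (nickel, 5¢): balance = 5¢
Coin 2 (dime, 10¢): balance = 15¢
All coins inserted, balance 15¢ < price 85¢ → REFUND 15¢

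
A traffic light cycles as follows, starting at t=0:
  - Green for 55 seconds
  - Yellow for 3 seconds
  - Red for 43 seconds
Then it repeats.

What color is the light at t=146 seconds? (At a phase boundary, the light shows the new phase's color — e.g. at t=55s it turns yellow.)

Answer: green

Derivation:
Cycle length = 55 + 3 + 43 = 101s
t = 146, phase_t = 146 mod 101 = 45
45 < 55 (green end) → GREEN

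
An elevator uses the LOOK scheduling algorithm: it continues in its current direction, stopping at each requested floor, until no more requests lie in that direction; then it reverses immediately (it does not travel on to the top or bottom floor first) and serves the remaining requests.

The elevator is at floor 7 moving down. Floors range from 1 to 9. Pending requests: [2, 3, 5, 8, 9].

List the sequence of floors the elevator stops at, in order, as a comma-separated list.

Answer: 5, 3, 2, 8, 9

Derivation:
Current: 7, moving DOWN
Serve below first (descending): [5, 3, 2]
Then reverse, serve above (ascending): [8, 9]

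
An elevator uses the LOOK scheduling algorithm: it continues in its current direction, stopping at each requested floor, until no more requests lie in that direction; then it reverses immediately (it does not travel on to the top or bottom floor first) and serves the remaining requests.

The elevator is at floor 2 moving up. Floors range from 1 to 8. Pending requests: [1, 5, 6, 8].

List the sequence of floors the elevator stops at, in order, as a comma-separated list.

Current: 2, moving UP
Serve above first (ascending): [5, 6, 8]
Then reverse, serve below (descending): [1]

Answer: 5, 6, 8, 1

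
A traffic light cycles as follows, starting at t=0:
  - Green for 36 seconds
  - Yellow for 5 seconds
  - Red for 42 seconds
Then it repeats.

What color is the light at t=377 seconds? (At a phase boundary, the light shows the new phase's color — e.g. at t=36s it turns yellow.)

Cycle length = 36 + 5 + 42 = 83s
t = 377, phase_t = 377 mod 83 = 45
45 >= 41 → RED

Answer: red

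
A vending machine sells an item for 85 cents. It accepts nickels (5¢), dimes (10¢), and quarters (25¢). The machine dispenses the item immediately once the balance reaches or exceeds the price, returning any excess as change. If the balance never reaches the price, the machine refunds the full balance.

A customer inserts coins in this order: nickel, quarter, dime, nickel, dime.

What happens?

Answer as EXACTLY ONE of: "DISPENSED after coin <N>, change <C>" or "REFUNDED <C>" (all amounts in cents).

Answer: REFUNDED 55

Derivation:
Price: 85¢
Coin 1 (nickel, 5¢): balance = 5¢
Coin 2 (quarter, 25¢): balance = 30¢
Coin 3 (dime, 10¢): balance = 40¢
Coin 4 (nickel, 5¢): balance = 45¢
Coin 5 (dime, 10¢): balance = 55¢
All coins inserted, balance 55¢ < price 85¢ → REFUND 55¢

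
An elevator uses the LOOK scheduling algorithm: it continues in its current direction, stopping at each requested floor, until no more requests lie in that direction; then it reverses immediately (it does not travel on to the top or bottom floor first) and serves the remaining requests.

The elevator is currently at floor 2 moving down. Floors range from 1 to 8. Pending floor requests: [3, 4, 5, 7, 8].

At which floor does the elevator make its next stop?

Current floor: 2, direction: down
Requests above: [3, 4, 5, 7, 8]
Requests below: []
Moving down but no requests below → reverse; nearest above is min([3, 4, 5, 7, 8]) = 3

Answer: 3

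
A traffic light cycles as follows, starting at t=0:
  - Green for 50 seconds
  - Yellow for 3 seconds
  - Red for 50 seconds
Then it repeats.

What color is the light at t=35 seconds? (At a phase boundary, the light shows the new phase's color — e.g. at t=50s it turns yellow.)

Cycle length = 50 + 3 + 50 = 103s
t = 35, phase_t = 35 mod 103 = 35
35 < 50 (green end) → GREEN

Answer: green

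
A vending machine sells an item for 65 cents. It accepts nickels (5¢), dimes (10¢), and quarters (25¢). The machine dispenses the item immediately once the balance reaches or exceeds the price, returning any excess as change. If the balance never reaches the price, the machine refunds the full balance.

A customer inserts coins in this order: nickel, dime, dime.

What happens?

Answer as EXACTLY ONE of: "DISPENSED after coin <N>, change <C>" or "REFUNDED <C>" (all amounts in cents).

Answer: REFUNDED 25

Derivation:
Price: 65¢
Coin 1 (nickel, 5¢): balance = 5¢
Coin 2 (dime, 10¢): balance = 15¢
Coin 3 (dime, 10¢): balance = 25¢
All coins inserted, balance 25¢ < price 65¢ → REFUND 25¢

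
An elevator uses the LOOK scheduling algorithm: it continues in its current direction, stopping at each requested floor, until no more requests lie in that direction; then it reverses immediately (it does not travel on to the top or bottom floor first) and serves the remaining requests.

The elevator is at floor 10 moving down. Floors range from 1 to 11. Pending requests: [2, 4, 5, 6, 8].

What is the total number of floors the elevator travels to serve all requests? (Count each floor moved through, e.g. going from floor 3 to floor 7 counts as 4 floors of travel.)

Start at floor 10 moving down, LOOK stop order: [8, 6, 5, 4, 2]
  10 → 8: |8-10| = 2, total = 2
  8 → 6: |6-8| = 2, total = 4
  6 → 5: |5-6| = 1, total = 5
  5 → 4: |4-5| = 1, total = 6
  4 → 2: |2-4| = 2, total = 8

Answer: 8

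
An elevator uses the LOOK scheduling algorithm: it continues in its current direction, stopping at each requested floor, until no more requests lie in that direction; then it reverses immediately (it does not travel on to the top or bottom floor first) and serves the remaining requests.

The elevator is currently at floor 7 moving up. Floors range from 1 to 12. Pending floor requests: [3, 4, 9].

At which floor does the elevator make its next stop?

Current floor: 7, direction: up
Requests above: [9]
Requests below: [3, 4]
Moving up and requests lie above → nearest above is min([9]) = 9

Answer: 9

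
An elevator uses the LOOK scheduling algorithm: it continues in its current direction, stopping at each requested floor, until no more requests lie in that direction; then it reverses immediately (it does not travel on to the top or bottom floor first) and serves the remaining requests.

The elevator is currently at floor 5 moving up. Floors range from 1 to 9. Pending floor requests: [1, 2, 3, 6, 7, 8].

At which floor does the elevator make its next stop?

Current floor: 5, direction: up
Requests above: [6, 7, 8]
Requests below: [1, 2, 3]
Moving up and requests lie above → nearest above is min([6, 7, 8]) = 6

Answer: 6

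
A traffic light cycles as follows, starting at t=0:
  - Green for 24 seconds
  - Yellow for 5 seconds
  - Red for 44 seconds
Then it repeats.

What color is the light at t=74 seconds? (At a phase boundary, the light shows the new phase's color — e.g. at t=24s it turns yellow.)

Answer: green

Derivation:
Cycle length = 24 + 5 + 44 = 73s
t = 74, phase_t = 74 mod 73 = 1
1 < 24 (green end) → GREEN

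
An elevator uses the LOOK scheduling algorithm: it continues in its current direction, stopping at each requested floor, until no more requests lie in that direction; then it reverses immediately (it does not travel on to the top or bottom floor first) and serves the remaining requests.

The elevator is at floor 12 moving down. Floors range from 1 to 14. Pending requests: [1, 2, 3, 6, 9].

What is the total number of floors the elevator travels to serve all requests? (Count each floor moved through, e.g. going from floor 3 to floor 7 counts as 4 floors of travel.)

Answer: 11

Derivation:
Start at floor 12 moving down, LOOK stop order: [9, 6, 3, 2, 1]
  12 → 9: |9-12| = 3, total = 3
  9 → 6: |6-9| = 3, total = 6
  6 → 3: |3-6| = 3, total = 9
  3 → 2: |2-3| = 1, total = 10
  2 → 1: |1-2| = 1, total = 11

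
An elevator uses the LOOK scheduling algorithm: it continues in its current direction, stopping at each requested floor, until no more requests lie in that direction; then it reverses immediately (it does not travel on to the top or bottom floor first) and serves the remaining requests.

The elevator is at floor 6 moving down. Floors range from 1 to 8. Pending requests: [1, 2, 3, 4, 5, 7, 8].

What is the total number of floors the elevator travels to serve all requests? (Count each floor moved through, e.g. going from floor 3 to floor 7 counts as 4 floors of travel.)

Answer: 12

Derivation:
Start at floor 6 moving down, LOOK stop order: [5, 4, 3, 2, 1, 7, 8]
  6 → 5: |5-6| = 1, total = 1
  5 → 4: |4-5| = 1, total = 2
  4 → 3: |3-4| = 1, total = 3
  3 → 2: |2-3| = 1, total = 4
  2 → 1: |1-2| = 1, total = 5
  1 → 7: |7-1| = 6, total = 11
  7 → 8: |8-7| = 1, total = 12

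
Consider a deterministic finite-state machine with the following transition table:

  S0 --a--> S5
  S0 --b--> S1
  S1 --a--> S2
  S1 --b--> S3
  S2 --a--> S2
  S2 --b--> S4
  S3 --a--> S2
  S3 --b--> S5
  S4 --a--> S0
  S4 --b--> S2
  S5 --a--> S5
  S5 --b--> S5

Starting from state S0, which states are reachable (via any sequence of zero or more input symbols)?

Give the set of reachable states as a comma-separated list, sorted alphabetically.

Answer: S0, S1, S2, S3, S4, S5

Derivation:
BFS from S0:
  visit S0: S0--a-->S5 (new), S0--b-->S1 (new)
  visit S5: S5--a-->S5 (seen), S5--b-->S5 (seen)
  visit S1: S1--a-->S2 (new), S1--b-->S3 (new)
  visit S2: S2--a-->S2 (seen), S2--b-->S4 (new)
  visit S3: S3--a-->S2 (seen), S3--b-->S5 (seen)
  visit S4: S4--a-->S0 (seen), S4--b-->S2 (seen)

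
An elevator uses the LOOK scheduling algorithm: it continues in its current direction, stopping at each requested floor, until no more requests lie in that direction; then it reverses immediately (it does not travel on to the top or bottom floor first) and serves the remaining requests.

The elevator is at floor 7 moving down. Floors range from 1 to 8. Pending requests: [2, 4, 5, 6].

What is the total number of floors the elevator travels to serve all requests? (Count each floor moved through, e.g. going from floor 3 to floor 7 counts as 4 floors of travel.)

Start at floor 7 moving down, LOOK stop order: [6, 5, 4, 2]
  7 → 6: |6-7| = 1, total = 1
  6 → 5: |5-6| = 1, total = 2
  5 → 4: |4-5| = 1, total = 3
  4 → 2: |2-4| = 2, total = 5

Answer: 5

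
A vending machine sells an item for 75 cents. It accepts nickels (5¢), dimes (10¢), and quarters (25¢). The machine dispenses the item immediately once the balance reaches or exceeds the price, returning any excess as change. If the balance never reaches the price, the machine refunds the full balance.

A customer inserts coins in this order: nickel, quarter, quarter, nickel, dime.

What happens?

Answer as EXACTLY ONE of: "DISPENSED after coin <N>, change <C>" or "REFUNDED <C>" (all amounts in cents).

Answer: REFUNDED 70

Derivation:
Price: 75¢
Coin 1 (nickel, 5¢): balance = 5¢
Coin 2 (quarter, 25¢): balance = 30¢
Coin 3 (quarter, 25¢): balance = 55¢
Coin 4 (nickel, 5¢): balance = 60¢
Coin 5 (dime, 10¢): balance = 70¢
All coins inserted, balance 70¢ < price 75¢ → REFUND 70¢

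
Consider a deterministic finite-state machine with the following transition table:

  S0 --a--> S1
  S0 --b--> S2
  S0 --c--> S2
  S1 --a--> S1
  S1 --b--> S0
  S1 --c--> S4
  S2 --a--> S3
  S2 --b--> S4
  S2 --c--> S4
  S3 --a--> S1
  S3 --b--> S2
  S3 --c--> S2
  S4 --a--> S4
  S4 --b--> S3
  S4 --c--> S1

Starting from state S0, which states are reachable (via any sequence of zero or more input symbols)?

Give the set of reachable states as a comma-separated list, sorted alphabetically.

BFS from S0:
  visit S0: S0--a-->S1 (new), S0--b-->S2 (new), S0--c-->S2 (seen)
  visit S1: S1--a-->S1 (seen), S1--b-->S0 (seen), S1--c-->S4 (new)
  visit S2: S2--a-->S3 (new), S2--b-->S4 (seen), S2--c-->S4 (seen)
  visit S4: S4--a-->S4 (seen), S4--b-->S3 (seen), S4--c-->S1 (seen)
  visit S3: S3--a-->S1 (seen), S3--b-->S2 (seen), S3--c-->S2 (seen)

Answer: S0, S1, S2, S3, S4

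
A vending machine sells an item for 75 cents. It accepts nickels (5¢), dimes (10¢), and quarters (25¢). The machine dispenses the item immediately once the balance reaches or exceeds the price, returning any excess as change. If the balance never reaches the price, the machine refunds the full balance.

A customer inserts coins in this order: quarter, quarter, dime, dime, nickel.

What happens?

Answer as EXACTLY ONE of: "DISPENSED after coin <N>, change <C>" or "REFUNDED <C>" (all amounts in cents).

Answer: DISPENSED after coin 5, change 0

Derivation:
Price: 75¢
Coin 1 (quarter, 25¢): balance = 25¢
Coin 2 (quarter, 25¢): balance = 50¢
Coin 3 (dime, 10¢): balance = 60¢
Coin 4 (dime, 10¢): balance = 70¢
Coin 5 (nickel, 5¢): balance = 75¢
  → balance >= price → DISPENSE, change = 75 - 75 = 0¢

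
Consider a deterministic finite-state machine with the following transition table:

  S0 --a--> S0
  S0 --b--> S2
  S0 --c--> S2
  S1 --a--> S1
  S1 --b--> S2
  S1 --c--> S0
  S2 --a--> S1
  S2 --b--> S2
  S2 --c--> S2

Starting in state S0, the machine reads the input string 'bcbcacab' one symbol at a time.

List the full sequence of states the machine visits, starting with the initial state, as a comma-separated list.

Start: S0
  read 'b': S0 --b--> S2
  read 'c': S2 --c--> S2
  read 'b': S2 --b--> S2
  read 'c': S2 --c--> S2
  read 'a': S2 --a--> S1
  read 'c': S1 --c--> S0
  read 'a': S0 --a--> S0
  read 'b': S0 --b--> S2

Answer: S0, S2, S2, S2, S2, S1, S0, S0, S2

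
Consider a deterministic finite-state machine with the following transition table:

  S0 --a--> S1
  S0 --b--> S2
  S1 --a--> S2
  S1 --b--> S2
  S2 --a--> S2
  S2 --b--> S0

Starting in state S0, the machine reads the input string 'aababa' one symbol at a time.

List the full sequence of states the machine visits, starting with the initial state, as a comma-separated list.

Start: S0
  read 'a': S0 --a--> S1
  read 'a': S1 --a--> S2
  read 'b': S2 --b--> S0
  read 'a': S0 --a--> S1
  read 'b': S1 --b--> S2
  read 'a': S2 --a--> S2

Answer: S0, S1, S2, S0, S1, S2, S2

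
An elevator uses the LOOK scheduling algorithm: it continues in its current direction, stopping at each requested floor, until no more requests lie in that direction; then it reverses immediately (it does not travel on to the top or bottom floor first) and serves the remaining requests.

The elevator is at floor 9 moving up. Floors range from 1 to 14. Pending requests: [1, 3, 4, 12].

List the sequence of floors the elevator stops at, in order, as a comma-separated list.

Answer: 12, 4, 3, 1

Derivation:
Current: 9, moving UP
Serve above first (ascending): [12]
Then reverse, serve below (descending): [4, 3, 1]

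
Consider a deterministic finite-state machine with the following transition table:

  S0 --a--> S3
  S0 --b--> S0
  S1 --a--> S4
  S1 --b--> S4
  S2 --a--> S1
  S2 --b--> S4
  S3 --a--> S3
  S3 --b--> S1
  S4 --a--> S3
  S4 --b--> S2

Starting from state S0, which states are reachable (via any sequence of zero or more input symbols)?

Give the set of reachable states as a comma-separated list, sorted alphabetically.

BFS from S0:
  visit S0: S0--a-->S3 (new), S0--b-->S0 (seen)
  visit S3: S3--a-->S3 (seen), S3--b-->S1 (new)
  visit S1: S1--a-->S4 (new), S1--b-->S4 (seen)
  visit S4: S4--a-->S3 (seen), S4--b-->S2 (new)
  visit S2: S2--a-->S1 (seen), S2--b-->S4 (seen)

Answer: S0, S1, S2, S3, S4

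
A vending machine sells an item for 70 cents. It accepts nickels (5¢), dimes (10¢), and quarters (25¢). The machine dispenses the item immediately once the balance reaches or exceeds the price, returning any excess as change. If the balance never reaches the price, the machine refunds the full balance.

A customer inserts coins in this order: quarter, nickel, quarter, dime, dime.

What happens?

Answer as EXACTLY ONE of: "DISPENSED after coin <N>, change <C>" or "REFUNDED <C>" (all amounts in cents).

Answer: DISPENSED after coin 5, change 5

Derivation:
Price: 70¢
Coin 1 (quarter, 25¢): balance = 25¢
Coin 2 (nickel, 5¢): balance = 30¢
Coin 3 (quarter, 25¢): balance = 55¢
Coin 4 (dime, 10¢): balance = 65¢
Coin 5 (dime, 10¢): balance = 75¢
  → balance >= price → DISPENSE, change = 75 - 70 = 5¢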